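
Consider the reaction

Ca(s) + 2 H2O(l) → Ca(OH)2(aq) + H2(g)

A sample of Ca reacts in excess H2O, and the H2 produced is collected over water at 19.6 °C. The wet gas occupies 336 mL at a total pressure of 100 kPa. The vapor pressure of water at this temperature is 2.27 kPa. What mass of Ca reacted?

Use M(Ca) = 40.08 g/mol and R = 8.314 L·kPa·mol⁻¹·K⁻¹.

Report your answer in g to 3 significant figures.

0.541 g

P(H2) = 100 − 2.27 = 97.73 kPa
n(H2) = PV/RT = (97.73 × 0.3360) / (8.314 × 292.75) = 0.01349 mol
n(Ca) = (1/1) × 0.01349 = 0.01349 mol
m(Ca) = 0.01349 × 40.08 = 0.5407 g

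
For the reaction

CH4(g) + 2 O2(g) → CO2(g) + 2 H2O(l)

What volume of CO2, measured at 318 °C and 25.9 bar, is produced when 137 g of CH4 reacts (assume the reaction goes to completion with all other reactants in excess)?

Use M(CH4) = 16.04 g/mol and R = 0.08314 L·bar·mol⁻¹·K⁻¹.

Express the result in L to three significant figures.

n(CH4) = 137.0 / 16.04 = 8.541 mol
n(CO2) = (1/1) × 8.541 = 8.541 mol
V = nRT/P = 8.541 × 0.08314 × 591.15 / 25.9 = 16.21 L

16.2 L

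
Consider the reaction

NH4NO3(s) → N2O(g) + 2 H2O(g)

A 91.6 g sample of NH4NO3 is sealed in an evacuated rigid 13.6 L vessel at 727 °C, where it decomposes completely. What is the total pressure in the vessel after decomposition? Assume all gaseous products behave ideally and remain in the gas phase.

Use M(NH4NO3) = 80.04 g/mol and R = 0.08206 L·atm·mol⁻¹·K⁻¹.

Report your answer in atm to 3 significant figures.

n(NH4NO3) = 91.6 / 80.04 = 1.144 mol
n(gas produced) = (3/1) × 1.144 = 3.432 mol
P = nRT/V = 3.432 × 0.08206 × 1000.15 / 13.6 = 20.71 atm

20.7 atm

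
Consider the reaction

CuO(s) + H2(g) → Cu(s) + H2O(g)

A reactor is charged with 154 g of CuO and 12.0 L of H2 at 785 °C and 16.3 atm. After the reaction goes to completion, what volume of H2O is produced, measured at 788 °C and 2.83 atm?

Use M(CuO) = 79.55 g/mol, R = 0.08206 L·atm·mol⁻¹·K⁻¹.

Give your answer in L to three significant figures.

59.6 L

n(CuO) = 154 / 79.55 = 1.936 mol
n(H2) = PV/RT = (16.3 × 12.0) / (0.08206 × 1058.15) = 2.253 mol
For 1.936 mol CuO, stoichiometry requires (1/1) × 1.936 = 1.936 mol H2; 2.253 mol is available, so CuO is limiting.
n(H2O) = (1/1) × 1.936 = 1.936 mol
V(H2O) = nRT/P = 1.936 × 0.08206 × 1061.15 / 2.83 = 59.57 L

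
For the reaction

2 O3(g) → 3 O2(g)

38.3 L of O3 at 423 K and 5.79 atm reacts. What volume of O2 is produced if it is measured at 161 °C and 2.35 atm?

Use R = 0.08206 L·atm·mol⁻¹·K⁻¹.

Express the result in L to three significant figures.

n(O3) = PV/RT = (5.79 × 38.3) / (0.08206 × 423) = 6.389 mol
n(O2) = (3/2) × 6.389 = 9.584 mol
V = nRT/P = 9.584 × 0.08206 × 434.15 / 2.35 = 145.3 L

145 L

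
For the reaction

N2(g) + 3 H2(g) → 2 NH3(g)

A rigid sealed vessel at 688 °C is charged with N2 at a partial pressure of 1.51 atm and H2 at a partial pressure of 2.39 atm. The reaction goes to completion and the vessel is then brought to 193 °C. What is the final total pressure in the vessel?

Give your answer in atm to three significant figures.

With V and T fixed, P_i ∝ n_i, so the mole ratios apply directly to partial pressures at 688 °C.
P(H2) required for 1.51 atm of N2 = (3/1) × 1.51 = 4.530 atm; available 2.39 atm, so H2 is limiting.
P(N2) remaining = 1.51 − (1/3) × 2.39 = 0.7133 atm
P(gaseous products) = (2)/3 × 2.39 = 1.593 atm
P_total at 688 °C = 0.7133 + 1.593 = 2.306 atm
Scaling to 193 °C: P = 2.306 × 466.15/961.15 = 1.118 atm

1.12 atm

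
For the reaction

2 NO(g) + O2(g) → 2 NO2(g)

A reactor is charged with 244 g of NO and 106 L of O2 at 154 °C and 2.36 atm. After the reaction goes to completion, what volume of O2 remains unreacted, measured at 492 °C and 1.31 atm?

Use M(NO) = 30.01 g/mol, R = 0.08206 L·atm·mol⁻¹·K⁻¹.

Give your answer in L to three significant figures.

147 L

n(NO) = 244 / 30.01 = 8.131 mol
n(O2) = PV/RT = (2.36 × 106) / (0.08206 × 427.15) = 7.137 mol
For 8.131 mol NO, stoichiometry requires (1/2) × 8.131 = 4.066 mol O2; 7.137 mol is available, so NO is limiting.
n(O2) consumed = (1/2) × 8.131 = 4.066 mol; remaining = 7.137 − 4.066 = 3.071 mol
V(O2) = nRT/P = 3.071 × 0.08206 × 765.15 / 1.31 = 147.2 L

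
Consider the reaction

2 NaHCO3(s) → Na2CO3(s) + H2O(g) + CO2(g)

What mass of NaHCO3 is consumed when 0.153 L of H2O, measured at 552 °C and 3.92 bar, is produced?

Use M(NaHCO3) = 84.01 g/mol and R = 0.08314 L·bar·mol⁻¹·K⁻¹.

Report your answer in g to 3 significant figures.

n(H2O) = PV/RT = (3.92 × 0.153) / (0.08314 × 825.15) = 0.008742 mol
n(NaHCO3) = (2/1) × 0.008742 = 0.01748 mol
m(NaHCO3) = 0.01748 × 84.01 = 1.468 g

1.47 g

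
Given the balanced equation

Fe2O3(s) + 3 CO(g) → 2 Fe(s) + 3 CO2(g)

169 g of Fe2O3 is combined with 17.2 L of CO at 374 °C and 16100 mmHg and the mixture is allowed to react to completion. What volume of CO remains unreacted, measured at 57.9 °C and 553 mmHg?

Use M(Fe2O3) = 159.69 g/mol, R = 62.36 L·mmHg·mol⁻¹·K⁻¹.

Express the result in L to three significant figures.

n(Fe2O3) = 169 / 159.69 = 1.058 mol
n(CO) = PV/RT = (16100 × 17.2) / (62.36 × 647.15) = 6.862 mol
For 1.058 mol Fe2O3, stoichiometry requires (3/1) × 1.058 = 3.174 mol CO; 6.862 mol is available, so Fe2O3 is limiting.
n(CO) consumed = (3/1) × 1.058 = 3.174 mol; remaining = 6.862 − 3.174 = 3.688 mol
V(CO) = nRT/P = 3.688 × 62.36 × 331.05 / 553 = 137.7 L

138 L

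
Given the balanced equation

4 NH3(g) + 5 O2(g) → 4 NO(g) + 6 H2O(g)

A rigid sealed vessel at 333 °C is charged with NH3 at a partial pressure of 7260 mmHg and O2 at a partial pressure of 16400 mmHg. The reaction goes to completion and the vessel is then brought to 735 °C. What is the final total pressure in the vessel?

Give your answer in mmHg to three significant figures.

42400 mmHg

Because the vessel is rigid and T is held at 333 °C, work the stoichiometry in partial pressures (P_i = n_iRT/V).
P(O2) required for 7260 mmHg of NH3 = (5/4) × 7260 = 9075 mmHg; available 16400 mmHg, so NH3 is limiting.
P(O2) remaining = 16400 − (5/4) × 7260 = 7325 mmHg
P(gaseous products) = (4+6)/4 × 7260 = 18150 mmHg
P_total at 333 °C = 7325 + 18150 = 25480 mmHg
Scaling to 735 °C: P = 25480 × 1008.15/606.15 = 42380 mmHg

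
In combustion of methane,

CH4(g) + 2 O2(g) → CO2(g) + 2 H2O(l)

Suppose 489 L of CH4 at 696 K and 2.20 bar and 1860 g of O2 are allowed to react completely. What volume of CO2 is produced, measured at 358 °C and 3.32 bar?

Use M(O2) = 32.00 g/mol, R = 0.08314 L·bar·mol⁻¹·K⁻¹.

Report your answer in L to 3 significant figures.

n(CH4) = PV/RT = (2.20 × 489) / (0.08314 × 696) = 18.59 mol
n(O2) = 1860 / 32.00 = 58.12 mol
For 18.59 mol CH4, stoichiometry requires (2/1) × 18.59 = 37.18 mol O2; 58.12 mol is available, so CH4 is limiting.
n(CO2) = (1/1) × 18.59 = 18.59 mol
V(CO2) = nRT/P = 18.59 × 0.08314 × 631.15 / 3.32 = 293.8 L

294 L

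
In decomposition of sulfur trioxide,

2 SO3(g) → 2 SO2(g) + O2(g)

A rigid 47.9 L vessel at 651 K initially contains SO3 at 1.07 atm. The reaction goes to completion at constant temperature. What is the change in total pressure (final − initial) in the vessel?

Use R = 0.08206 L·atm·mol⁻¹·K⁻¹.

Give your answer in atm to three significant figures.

0.535 atm

Since T and V are fixed, P_final/P_initial = n_final/n_initial = 3/2.
P_final = (3/2) × 1.07 = 1.605 atm; ΔP = 1.605 − 1.07 = 0.5350 atm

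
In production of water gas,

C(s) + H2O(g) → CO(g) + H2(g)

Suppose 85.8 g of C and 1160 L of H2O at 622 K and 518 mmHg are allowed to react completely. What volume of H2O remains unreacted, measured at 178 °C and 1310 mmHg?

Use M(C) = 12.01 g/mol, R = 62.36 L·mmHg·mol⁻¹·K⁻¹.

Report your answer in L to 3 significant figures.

179 L

n(C) = 85.8 / 12.01 = 7.144 mol
n(H2O) = PV/RT = (518 × 1160) / (62.36 × 622) = 15.49 mol
For 7.144 mol C, stoichiometry requires (1/1) × 7.144 = 7.144 mol H2O; 15.49 mol is available, so C is limiting.
n(H2O) consumed = (1/1) × 7.144 = 7.144 mol; remaining = 15.49 − 7.144 = 8.346 mol
V(H2O) = nRT/P = 8.346 × 62.36 × 451.15 / 1310 = 179.2 L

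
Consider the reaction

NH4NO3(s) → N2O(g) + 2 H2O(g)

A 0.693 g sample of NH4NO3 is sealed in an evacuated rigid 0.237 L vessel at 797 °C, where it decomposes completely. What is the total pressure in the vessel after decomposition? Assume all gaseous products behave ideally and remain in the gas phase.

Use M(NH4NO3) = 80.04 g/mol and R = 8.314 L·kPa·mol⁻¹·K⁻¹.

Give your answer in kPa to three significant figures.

n(NH4NO3) = 0.693 / 80.04 = 0.008658 mol
n(gas produced) = (3/1) × 0.008658 = 0.02597 mol
P = nRT/V = 0.02597 × 8.314 × 1070.15 / 0.237 = 974.9 kPa

975 kPa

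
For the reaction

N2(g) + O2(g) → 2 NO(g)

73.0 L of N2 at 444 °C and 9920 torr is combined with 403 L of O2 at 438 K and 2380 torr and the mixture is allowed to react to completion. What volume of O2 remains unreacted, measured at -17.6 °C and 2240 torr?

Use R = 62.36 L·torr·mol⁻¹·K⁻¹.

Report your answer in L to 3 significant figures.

135 L

n(N2) = PV/RT = (9920 × 73.0) / (62.36 × 717.15) = 16.19 mol
n(O2) = PV/RT = (2380 × 403) / (62.36 × 438) = 35.12 mol
For 16.19 mol N2, stoichiometry requires (1/1) × 16.19 = 16.19 mol O2; 35.12 mol is available, so N2 is limiting.
n(O2) consumed = (1/1) × 16.19 = 16.19 mol; remaining = 35.12 − 16.19 = 18.93 mol
V(O2) = nRT/P = 18.93 × 62.36 × 255.55 / 2240 = 134.7 L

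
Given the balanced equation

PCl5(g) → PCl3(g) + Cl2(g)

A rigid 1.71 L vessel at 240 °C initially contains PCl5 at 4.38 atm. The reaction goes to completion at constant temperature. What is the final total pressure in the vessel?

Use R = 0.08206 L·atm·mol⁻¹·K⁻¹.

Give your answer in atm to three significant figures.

8.76 atm

Since T and V are fixed, P_final/P_initial = n_final/n_initial = 2/1.
P_final = (2/1) × 4.38 = 8.760 atm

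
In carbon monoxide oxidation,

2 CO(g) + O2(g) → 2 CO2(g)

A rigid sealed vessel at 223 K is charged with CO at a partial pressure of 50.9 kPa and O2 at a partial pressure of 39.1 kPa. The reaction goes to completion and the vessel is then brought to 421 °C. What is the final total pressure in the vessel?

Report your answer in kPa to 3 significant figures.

Because the vessel is rigid and T is held at 223 K, work the stoichiometry in partial pressures (P_i = n_iRT/V).
P(O2) required for 50.9 kPa of CO = (1/2) × 50.9 = 25.45 kPa; available 39.1 kPa, so CO is limiting.
P(O2) remaining = 39.1 − (1/2) × 50.9 = 13.65 kPa
P(gaseous products) = (2)/2 × 50.9 = 50.90 kPa
P_total at 223 K = 13.65 + 50.90 = 64.55 kPa
Scaling to 421 °C: P = 64.55 × 694.15/223 = 200.9 kPa

201 kPa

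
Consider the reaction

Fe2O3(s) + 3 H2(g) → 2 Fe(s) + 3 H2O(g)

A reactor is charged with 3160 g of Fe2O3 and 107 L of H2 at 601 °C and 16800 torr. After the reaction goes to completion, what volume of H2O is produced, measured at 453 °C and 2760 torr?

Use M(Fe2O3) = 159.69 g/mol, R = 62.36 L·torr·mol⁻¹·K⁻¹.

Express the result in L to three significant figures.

n(Fe2O3) = 3160 / 159.69 = 19.79 mol
n(H2) = PV/RT = (16800 × 107) / (62.36 × 874.15) = 32.98 mol
For 19.79 mol Fe2O3, stoichiometry requires (3/1) × 19.79 = 59.37 mol H2; 32.98 mol is available, so H2 is limiting.
n(H2O) = (3/3) × 32.98 = 32.98 mol
V(H2O) = nRT/P = 32.98 × 62.36 × 726.15 / 2760 = 541.1 L

541 L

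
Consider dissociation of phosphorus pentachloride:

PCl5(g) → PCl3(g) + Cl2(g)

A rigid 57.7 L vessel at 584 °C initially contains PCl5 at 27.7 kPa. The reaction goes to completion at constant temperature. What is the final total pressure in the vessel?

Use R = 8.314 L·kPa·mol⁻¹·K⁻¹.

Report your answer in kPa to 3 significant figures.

55.4 kPa

At constant T and V, P ∝ n(gas): 1 mol gas → 2 mol gas.
P_final = (2/1) × 27.7 = 55.40 kPa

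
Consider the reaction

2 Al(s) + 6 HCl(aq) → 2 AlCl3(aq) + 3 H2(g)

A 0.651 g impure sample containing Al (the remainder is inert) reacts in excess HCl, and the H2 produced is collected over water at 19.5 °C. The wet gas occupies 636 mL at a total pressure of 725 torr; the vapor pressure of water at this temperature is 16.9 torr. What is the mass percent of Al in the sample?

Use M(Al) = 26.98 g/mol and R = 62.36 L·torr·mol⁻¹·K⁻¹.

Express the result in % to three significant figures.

P(H2) = 725 − 16.9 = 708.1 torr
n(H2) = PV/RT = (708.1 × 0.6360) / (62.36 × 292.65) = 0.02468 mol
n(Al) = (2/3) × 0.02468 = 0.01645 mol
m(Al) = 0.01645 × 26.98 = 0.4438 g
%Al = 0.4438 / 0.651 × 100 = 68.17%

68.2 %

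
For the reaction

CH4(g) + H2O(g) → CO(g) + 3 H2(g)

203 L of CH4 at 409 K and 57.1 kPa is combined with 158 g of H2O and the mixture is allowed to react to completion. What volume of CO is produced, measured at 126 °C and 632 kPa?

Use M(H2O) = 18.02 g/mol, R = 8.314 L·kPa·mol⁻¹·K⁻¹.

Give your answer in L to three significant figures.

n(CH4) = PV/RT = (57.1 × 203) / (8.314 × 409) = 3.409 mol
n(H2O) = 158 / 18.02 = 8.768 mol
For 3.409 mol CH4, stoichiometry requires (1/1) × 3.409 = 3.409 mol H2O; 8.768 mol is available, so CH4 is limiting.
n(CO) = (1/1) × 3.409 = 3.409 mol
V(CO) = nRT/P = 3.409 × 8.314 × 399.15 / 632 = 17.90 L

17.9 L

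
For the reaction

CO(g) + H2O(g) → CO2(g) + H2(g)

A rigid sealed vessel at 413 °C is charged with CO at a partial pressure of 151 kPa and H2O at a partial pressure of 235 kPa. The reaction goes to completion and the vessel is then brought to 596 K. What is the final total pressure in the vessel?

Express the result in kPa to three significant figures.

335 kPa

With V and T fixed, P_i ∝ n_i, so the mole ratios apply directly to partial pressures at 413 °C.
P(H2O) required for 151 kPa of CO = (1/1) × 151 = 151.0 kPa; available 235 kPa, so CO is limiting.
P(H2O) remaining = 235 − (1/1) × 151 = 84.00 kPa
P(gaseous products) = (1+1)/1 × 151 = 302.0 kPa
P_total at 413 °C = 84.00 + 302.0 = 386.0 kPa
Scaling to 596 K: P = 386.0 × 596/686.15 = 335.3 kPa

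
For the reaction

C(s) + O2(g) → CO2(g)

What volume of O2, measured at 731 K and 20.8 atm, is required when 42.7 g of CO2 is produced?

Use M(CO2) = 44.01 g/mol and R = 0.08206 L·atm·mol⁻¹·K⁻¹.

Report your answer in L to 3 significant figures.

2.80 L

n(CO2) = 42.70 / 44.01 = 0.9702 mol
n(O2) = (1/1) × 0.9702 = 0.9702 mol
V = nRT/P = 0.9702 × 0.08206 × 731 / 20.8 = 2.798 L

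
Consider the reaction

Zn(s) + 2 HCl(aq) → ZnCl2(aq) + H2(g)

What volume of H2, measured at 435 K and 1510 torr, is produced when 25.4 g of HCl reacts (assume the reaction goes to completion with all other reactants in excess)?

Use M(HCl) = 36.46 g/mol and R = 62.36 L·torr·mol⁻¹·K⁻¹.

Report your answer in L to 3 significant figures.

6.26 L

n(HCl) = 25.40 / 36.46 = 0.6967 mol
n(H2) = (1/2) × 0.6967 = 0.3483 mol
V = nRT/P = 0.3483 × 62.36 × 435 / 1510 = 6.257 L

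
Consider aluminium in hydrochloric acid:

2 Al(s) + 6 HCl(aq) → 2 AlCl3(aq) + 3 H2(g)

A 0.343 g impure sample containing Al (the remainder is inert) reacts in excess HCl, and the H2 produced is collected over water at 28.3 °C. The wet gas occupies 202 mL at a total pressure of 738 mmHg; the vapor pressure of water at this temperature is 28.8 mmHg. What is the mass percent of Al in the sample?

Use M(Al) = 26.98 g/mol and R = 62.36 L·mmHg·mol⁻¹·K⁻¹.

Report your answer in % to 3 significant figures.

40.0 %

P(H2) = 738 − 28.8 = 709.2 mmHg
n(H2) = PV/RT = (709.2 × 0.2020) / (62.36 × 301.45) = 0.007621 mol
n(Al) = (2/3) × 0.007621 = 0.005081 mol
m(Al) = 0.005081 × 26.98 = 0.1371 g
%Al = 0.1371 / 0.343 × 100 = 39.97%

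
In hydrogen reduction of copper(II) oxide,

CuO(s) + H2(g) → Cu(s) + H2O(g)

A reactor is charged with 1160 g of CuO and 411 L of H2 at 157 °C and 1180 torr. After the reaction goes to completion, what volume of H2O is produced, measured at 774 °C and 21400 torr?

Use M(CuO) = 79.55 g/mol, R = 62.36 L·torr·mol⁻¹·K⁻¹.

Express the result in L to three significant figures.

n(CuO) = 1160 / 79.55 = 14.58 mol
n(H2) = PV/RT = (1180 × 411) / (62.36 × 430.15) = 18.08 mol
For 14.58 mol CuO, stoichiometry requires (1/1) × 14.58 = 14.58 mol H2; 18.08 mol is available, so CuO is limiting.
n(H2O) = (1/1) × 14.58 = 14.58 mol
V(H2O) = nRT/P = 14.58 × 62.36 × 1047.15 / 21400 = 44.49 L

44.5 L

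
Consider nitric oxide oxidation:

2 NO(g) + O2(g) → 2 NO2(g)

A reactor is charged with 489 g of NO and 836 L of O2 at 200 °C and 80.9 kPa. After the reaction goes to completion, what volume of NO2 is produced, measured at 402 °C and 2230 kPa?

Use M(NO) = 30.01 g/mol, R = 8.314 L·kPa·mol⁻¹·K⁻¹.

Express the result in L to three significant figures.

41.0 L

n(NO) = 489 / 30.01 = 16.29 mol
n(O2) = PV/RT = (80.9 × 836) / (8.314 × 473.15) = 17.19 mol
For 16.29 mol NO, stoichiometry requires (1/2) × 16.29 = 8.145 mol O2; 17.19 mol is available, so NO is limiting.
n(NO2) = (2/2) × 16.29 = 16.29 mol
V(NO2) = nRT/P = 16.29 × 8.314 × 675.15 / 2230 = 41.00 L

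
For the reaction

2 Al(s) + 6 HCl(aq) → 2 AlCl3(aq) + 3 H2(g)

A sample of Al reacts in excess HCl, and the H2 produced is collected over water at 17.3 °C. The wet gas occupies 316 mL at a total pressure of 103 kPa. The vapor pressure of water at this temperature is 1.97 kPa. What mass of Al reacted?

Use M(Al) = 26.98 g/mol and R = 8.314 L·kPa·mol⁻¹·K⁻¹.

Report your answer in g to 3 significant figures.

0.238 g

P(H2) = 103 − 1.97 = 101.0 kPa
n(H2) = PV/RT = (101.0 × 0.3160) / (8.314 × 290.45) = 0.01322 mol
n(Al) = (2/3) × 0.01322 = 0.008813 mol
m(Al) = 0.008813 × 26.98 = 0.2378 g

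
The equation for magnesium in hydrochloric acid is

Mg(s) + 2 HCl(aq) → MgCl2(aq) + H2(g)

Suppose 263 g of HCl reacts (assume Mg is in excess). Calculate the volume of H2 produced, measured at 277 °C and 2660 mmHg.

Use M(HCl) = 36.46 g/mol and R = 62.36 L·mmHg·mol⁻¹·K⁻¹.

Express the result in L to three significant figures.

46.5 L

n(HCl) = 263.0 / 36.46 = 7.213 mol
n(H2) = (1/2) × 7.213 = 3.607 mol
V = nRT/P = 3.607 × 62.36 × 550.15 / 2660 = 46.52 L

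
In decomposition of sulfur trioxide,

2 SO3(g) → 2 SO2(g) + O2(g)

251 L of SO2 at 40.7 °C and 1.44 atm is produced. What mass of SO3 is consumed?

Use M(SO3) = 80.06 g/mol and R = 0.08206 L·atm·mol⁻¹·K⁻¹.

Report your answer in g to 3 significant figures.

1120 g

n(SO2) = PV/RT = (1.44 × 251) / (0.08206 × 313.85) = 14.03 mol
n(SO3) = (2/2) × 14.03 = 14.03 mol
m(SO3) = 14.03 × 80.06 = 1123 g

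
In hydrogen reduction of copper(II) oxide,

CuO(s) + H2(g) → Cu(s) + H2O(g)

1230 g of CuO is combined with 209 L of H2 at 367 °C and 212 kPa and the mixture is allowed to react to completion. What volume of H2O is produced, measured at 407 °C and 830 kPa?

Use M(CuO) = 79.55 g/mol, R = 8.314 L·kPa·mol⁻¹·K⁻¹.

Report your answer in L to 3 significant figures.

56.7 L

n(CuO) = 1230 / 79.55 = 15.46 mol
n(H2) = PV/RT = (212 × 209) / (8.314 × 640.15) = 8.325 mol
For 15.46 mol CuO, stoichiometry requires (1/1) × 15.46 = 15.46 mol H2; 8.325 mol is available, so H2 is limiting.
n(H2O) = (1/1) × 8.325 = 8.325 mol
V(H2O) = nRT/P = 8.325 × 8.314 × 680.15 / 830 = 56.72 L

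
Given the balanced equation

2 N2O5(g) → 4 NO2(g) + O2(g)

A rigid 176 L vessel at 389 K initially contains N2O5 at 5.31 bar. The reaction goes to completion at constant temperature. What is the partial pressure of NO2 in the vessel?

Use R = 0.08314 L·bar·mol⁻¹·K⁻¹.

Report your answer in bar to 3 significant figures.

n(N2O5)₀ = PV/RT = (5.31 × 176) / (0.08314 × 389) = 28.90 mol
n(NO2) = (4/2) × 28.90 = 57.80 mol
P(NO2) = nRT/V = 57.80 × 0.08314 × 389 / 176 = 10.62 bar

10.6 bar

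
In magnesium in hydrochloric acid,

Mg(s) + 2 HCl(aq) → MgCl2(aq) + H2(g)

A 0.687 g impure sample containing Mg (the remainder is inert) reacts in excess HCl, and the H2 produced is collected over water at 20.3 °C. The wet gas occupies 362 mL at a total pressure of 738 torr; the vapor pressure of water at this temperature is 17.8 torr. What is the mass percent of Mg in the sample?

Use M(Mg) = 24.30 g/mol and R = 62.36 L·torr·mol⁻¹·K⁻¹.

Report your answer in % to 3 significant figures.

P(H2) = 738 − 17.8 = 720.2 torr
n(H2) = PV/RT = (720.2 × 0.3620) / (62.36 × 293.45) = 0.01425 mol
n(Mg) = (1/1) × 0.01425 = 0.01425 mol
m(Mg) = 0.01425 × 24.30 = 0.3463 g
%Mg = 0.3463 / 0.687 × 100 = 50.41%

50.4 %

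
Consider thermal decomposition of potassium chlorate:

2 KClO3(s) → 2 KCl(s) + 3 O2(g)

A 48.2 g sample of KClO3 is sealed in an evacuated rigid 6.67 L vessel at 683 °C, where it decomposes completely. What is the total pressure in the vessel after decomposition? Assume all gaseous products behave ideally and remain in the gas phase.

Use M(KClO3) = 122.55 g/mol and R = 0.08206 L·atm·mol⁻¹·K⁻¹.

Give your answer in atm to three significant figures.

n(KClO3) = 48.2 / 122.55 = 0.3933 mol
n(gas produced) = (3/2) × 0.3933 = 0.5899 mol
P = nRT/V = 0.5899 × 0.08206 × 956.15 / 6.67 = 6.939 atm

6.94 atm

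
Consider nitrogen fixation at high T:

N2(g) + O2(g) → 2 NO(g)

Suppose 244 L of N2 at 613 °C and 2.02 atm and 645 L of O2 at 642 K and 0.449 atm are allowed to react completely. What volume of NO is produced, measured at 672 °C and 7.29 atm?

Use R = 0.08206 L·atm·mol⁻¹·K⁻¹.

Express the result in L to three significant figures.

117 L

n(N2) = PV/RT = (2.02 × 244) / (0.08206 × 886.15) = 6.778 mol
n(O2) = PV/RT = (0.449 × 645) / (0.08206 × 642) = 5.497 mol
For 6.778 mol N2, stoichiometry requires (1/1) × 6.778 = 6.778 mol O2; 5.497 mol is available, so O2 is limiting.
n(NO) = (2/1) × 5.497 = 10.99 mol
V(NO) = nRT/P = 10.99 × 0.08206 × 945.15 / 7.29 = 116.9 L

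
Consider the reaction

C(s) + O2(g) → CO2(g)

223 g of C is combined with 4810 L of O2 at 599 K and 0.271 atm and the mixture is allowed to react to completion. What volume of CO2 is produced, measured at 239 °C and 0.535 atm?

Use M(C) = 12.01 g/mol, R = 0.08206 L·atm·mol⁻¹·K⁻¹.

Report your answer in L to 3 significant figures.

n(C) = 223 / 12.01 = 18.57 mol
n(O2) = PV/RT = (0.271 × 4810) / (0.08206 × 599) = 26.52 mol
For 18.57 mol C, stoichiometry requires (1/1) × 18.57 = 18.57 mol O2; 26.52 mol is available, so C is limiting.
n(CO2) = (1/1) × 18.57 = 18.57 mol
V(CO2) = nRT/P = 18.57 × 0.08206 × 512.15 / 0.535 = 1459 L

1460 L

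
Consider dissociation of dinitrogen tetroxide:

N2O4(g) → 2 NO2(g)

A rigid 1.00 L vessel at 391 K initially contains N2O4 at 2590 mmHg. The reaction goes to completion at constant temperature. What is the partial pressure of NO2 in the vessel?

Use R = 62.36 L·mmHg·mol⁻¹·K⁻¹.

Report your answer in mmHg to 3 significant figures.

n(N2O4)₀ = PV/RT = (2590 × 1.00) / (62.36 × 391) = 0.1062 mol
n(NO2) = (2/1) × 0.1062 = 0.2124 mol
P(NO2) = nRT/V = 0.2124 × 62.36 × 391 / 1.00 = 5179 mmHg

5180 mmHg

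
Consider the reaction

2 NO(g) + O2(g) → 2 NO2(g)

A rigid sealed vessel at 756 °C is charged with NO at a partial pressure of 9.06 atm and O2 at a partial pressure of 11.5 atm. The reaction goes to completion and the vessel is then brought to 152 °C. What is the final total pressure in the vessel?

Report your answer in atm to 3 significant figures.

Because the vessel is rigid and T is held at 756 °C, work the stoichiometry in partial pressures (P_i = n_iRT/V).
P(O2) required for 9.06 atm of NO = (1/2) × 9.06 = 4.530 atm; available 11.5 atm, so NO is limiting.
P(O2) remaining = 11.5 − (1/2) × 9.06 = 6.970 atm
P(gaseous products) = (2)/2 × 9.06 = 9.060 atm
P_total at 756 °C = 6.970 + 9.060 = 16.03 atm
Scaling to 152 °C: P = 16.03 × 425.15/1029.15 = 6.622 atm

6.62 atm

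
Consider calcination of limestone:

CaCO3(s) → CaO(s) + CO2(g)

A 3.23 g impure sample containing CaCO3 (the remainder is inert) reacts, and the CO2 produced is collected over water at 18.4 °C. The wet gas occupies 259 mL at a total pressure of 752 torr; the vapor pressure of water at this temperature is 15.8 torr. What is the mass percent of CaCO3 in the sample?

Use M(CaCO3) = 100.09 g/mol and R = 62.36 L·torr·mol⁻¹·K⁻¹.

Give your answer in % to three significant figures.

P(CO2) = 752 − 15.8 = 736.2 torr
n(CO2) = PV/RT = (736.2 × 0.2590) / (62.36 × 291.55) = 0.01049 mol
n(CaCO3) = (1/1) × 0.01049 = 0.01049 mol
m(CaCO3) = 0.01049 × 100.09 = 1.050 g
%CaCO3 = 1.050 / 3.23 × 100 = 32.51%

32.5 %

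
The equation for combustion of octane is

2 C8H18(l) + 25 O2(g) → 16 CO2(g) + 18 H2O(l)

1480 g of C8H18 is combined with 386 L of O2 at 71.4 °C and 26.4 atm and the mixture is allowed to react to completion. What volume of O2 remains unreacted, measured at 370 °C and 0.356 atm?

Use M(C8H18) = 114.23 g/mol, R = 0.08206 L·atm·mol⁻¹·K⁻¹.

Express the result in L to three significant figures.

29400 L

n(C8H18) = 1480 / 114.23 = 12.96 mol
n(O2) = PV/RT = (26.4 × 386) / (0.08206 × 344.55) = 360.4 mol
For 12.96 mol C8H18, stoichiometry requires (25/2) × 12.96 = 162.0 mol O2; 360.4 mol is available, so C8H18 is limiting.
n(O2) consumed = (25/2) × 12.96 = 162.0 mol; remaining = 360.4 − 162.0 = 198.4 mol
V(O2) = nRT/P = 198.4 × 0.08206 × 643.15 / 0.356 = 29410 L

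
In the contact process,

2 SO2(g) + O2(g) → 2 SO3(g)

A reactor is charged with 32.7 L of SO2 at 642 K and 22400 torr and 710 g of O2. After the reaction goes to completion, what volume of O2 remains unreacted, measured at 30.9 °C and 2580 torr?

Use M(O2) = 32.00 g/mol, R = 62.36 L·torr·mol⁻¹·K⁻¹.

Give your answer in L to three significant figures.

95.8 L

n(SO2) = PV/RT = (22400 × 32.7) / (62.36 × 642) = 18.30 mol
n(O2) = 710 / 32.00 = 22.19 mol
For 18.30 mol SO2, stoichiometry requires (1/2) × 18.30 = 9.150 mol O2; 22.19 mol is available, so SO2 is limiting.
n(O2) consumed = (1/2) × 18.30 = 9.150 mol; remaining = 22.19 − 9.150 = 13.04 mol
V(O2) = nRT/P = 13.04 × 62.36 × 304.05 / 2580 = 95.83 L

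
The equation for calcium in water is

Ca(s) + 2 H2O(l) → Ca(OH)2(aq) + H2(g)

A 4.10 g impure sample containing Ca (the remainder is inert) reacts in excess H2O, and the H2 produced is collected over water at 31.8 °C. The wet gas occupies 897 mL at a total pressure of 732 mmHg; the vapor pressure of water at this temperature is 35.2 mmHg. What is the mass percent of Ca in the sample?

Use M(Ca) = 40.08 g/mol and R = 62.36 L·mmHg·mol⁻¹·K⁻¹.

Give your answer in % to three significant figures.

32.1 %

P(H2) = 732 − 35.2 = 696.8 mmHg
n(H2) = PV/RT = (696.8 × 0.8970) / (62.36 × 304.95) = 0.03287 mol
n(Ca) = (1/1) × 0.03287 = 0.03287 mol
m(Ca) = 0.03287 × 40.08 = 1.317 g
%Ca = 1.317 / 4.10 × 100 = 32.12%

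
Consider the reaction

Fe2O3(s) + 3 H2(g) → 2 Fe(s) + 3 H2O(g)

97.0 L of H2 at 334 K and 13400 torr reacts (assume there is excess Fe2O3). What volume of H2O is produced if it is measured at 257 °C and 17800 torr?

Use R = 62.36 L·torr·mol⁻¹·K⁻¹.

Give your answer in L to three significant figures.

116 L

n(H2) = PV/RT = (13400 × 97.0) / (62.36 × 334) = 62.41 mol
n(H2O) = (3/3) × 62.41 = 62.41 mol
V = nRT/P = 62.41 × 62.36 × 530.15 / 17800 = 115.9 L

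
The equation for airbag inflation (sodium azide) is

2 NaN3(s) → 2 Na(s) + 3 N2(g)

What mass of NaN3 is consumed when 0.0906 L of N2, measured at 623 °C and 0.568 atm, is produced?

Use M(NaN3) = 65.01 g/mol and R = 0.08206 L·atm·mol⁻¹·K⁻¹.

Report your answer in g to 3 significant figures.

n(N2) = PV/RT = (0.568 × 0.0906) / (0.08206 × 896.15) = 0.0006998 mol
n(NaN3) = (2/3) × 0.0006998 = 0.0004665 mol
m(NaN3) = 0.0004665 × 65.01 = 0.03033 g

0.0303 g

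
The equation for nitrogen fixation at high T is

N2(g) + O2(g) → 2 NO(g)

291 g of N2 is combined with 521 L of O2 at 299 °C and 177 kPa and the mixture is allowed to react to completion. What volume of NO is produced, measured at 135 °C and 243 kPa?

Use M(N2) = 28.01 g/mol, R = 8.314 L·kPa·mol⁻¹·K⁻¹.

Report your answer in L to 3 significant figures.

290 L

n(N2) = 291 / 28.01 = 10.39 mol
n(O2) = PV/RT = (177 × 521) / (8.314 × 572.15) = 19.39 mol
For 10.39 mol N2, stoichiometry requires (1/1) × 10.39 = 10.39 mol O2; 19.39 mol is available, so N2 is limiting.
n(NO) = (2/1) × 10.39 = 20.78 mol
V(NO) = nRT/P = 20.78 × 8.314 × 408.15 / 243 = 290.2 L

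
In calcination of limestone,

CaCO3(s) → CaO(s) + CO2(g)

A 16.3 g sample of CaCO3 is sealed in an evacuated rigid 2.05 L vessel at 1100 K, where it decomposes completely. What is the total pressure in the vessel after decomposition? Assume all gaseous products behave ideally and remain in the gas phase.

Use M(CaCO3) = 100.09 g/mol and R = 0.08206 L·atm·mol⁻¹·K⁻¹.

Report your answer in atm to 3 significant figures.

n(CaCO3) = 16.3 / 100.09 = 0.1629 mol
n(gas produced) = (1/1) × 0.1629 = 0.1629 mol
P = nRT/V = 0.1629 × 0.08206 × 1100 / 2.05 = 7.173 atm

7.17 atm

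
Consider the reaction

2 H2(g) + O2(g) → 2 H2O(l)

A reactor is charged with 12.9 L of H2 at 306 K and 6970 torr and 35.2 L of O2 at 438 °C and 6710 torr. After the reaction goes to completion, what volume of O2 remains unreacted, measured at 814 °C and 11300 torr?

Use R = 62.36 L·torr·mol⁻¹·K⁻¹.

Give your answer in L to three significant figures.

n(H2) = PV/RT = (6970 × 12.9) / (62.36 × 306) = 4.712 mol
n(O2) = PV/RT = (6710 × 35.2) / (62.36 × 711.15) = 5.326 mol
For 4.712 mol H2, stoichiometry requires (1/2) × 4.712 = 2.356 mol O2; 5.326 mol is available, so H2 is limiting.
n(O2) consumed = (1/2) × 4.712 = 2.356 mol; remaining = 5.326 − 2.356 = 2.970 mol
V(O2) = nRT/P = 2.970 × 62.36 × 1087.15 / 11300 = 17.82 L

17.8 L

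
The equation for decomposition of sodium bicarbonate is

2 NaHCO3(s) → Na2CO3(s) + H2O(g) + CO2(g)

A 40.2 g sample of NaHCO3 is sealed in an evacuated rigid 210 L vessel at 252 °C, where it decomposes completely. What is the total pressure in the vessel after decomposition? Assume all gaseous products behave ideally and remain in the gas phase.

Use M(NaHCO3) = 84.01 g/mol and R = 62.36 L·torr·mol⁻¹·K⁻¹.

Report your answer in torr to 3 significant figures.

74.6 torr

n(NaHCO3) = 40.2 / 84.01 = 0.4785 mol
n(gas produced) = (2/2) × 0.4785 = 0.4785 mol
P = nRT/V = 0.4785 × 62.36 × 525.15 / 210 = 74.62 torr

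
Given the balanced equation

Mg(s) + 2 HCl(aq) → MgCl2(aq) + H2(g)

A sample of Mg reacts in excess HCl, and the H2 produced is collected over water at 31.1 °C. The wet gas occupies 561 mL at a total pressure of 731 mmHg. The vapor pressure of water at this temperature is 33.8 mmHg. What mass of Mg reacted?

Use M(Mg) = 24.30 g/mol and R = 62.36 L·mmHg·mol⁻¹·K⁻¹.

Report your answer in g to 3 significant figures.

0.501 g

P(H2) = 731 − 33.8 = 697.2 mmHg
n(H2) = PV/RT = (697.2 × 0.5610) / (62.36 × 304.25) = 0.02062 mol
n(Mg) = (1/1) × 0.02062 = 0.02062 mol
m(Mg) = 0.02062 × 24.30 = 0.5011 g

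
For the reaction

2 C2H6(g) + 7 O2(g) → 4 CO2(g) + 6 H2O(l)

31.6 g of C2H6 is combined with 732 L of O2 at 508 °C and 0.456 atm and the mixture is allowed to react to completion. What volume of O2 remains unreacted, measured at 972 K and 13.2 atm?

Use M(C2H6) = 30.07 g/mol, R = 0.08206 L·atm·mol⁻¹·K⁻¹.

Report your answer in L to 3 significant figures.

9.24 L

n(C2H6) = 31.6 / 30.07 = 1.051 mol
n(O2) = PV/RT = (0.456 × 732) / (0.08206 × 781.15) = 5.207 mol
For 1.051 mol C2H6, stoichiometry requires (7/2) × 1.051 = 3.678 mol O2; 5.207 mol is available, so C2H6 is limiting.
n(O2) consumed = (7/2) × 1.051 = 3.678 mol; remaining = 5.207 − 3.678 = 1.529 mol
V(O2) = nRT/P = 1.529 × 0.08206 × 972 / 13.2 = 9.239 L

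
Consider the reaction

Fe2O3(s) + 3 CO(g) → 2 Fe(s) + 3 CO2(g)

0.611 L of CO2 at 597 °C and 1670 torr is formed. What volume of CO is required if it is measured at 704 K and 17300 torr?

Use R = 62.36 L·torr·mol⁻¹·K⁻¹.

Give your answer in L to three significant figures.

0.0477 L

n(CO2) = PV/RT = (1670 × 0.611) / (62.36 × 870.15) = 0.01880 mol
n(CO) = (3/3) × 0.01880 = 0.01880 mol
V = nRT/P = 0.01880 × 62.36 × 704 / 17300 = 0.04771 L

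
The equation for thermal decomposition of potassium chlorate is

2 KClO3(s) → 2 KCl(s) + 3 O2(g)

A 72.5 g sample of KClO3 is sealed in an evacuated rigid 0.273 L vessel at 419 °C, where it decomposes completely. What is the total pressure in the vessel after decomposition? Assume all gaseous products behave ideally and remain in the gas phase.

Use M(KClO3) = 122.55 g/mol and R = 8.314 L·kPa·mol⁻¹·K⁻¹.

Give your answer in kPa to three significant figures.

18700 kPa

n(KClO3) = 72.5 / 122.55 = 0.5916 mol
n(gas produced) = (3/2) × 0.5916 = 0.8874 mol
P = nRT/V = 0.8874 × 8.314 × 692.15 / 0.273 = 18710 kPa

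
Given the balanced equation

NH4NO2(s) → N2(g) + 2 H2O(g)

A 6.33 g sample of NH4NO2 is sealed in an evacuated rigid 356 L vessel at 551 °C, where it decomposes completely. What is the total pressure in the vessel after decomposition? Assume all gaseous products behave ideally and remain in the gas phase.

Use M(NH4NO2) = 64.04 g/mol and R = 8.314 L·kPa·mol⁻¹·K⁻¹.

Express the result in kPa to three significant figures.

n(NH4NO2) = 6.33 / 64.04 = 0.09884 mol
n(gas produced) = (3/1) × 0.09884 = 0.2965 mol
P = nRT/V = 0.2965 × 8.314 × 824.15 / 356 = 5.707 kPa

5.71 kPa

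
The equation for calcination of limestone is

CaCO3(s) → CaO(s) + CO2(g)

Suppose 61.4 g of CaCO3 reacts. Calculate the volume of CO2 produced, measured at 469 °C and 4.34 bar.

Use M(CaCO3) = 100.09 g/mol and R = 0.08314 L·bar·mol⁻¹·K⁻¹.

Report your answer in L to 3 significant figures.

8.72 L

n(CaCO3) = 61.40 / 100.09 = 0.6134 mol
n(CO2) = (1/1) × 0.6134 = 0.6134 mol
V = nRT/P = 0.6134 × 0.08314 × 742.15 / 4.34 = 8.721 L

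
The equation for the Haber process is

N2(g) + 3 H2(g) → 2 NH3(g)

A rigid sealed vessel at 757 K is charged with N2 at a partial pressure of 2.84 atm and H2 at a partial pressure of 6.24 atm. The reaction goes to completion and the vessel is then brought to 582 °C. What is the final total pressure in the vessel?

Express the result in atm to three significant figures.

5.56 atm

At constant V, partial pressures at 757 K are proportional to moles, so apply stoichiometry directly to pressures.
P(H2) required for 2.84 atm of N2 = (3/1) × 2.84 = 8.520 atm; available 6.24 atm, so H2 is limiting.
P(N2) remaining = 2.84 − (1/3) × 6.24 = 0.7600 atm
P(gaseous products) = (2)/3 × 6.24 = 4.160 atm
P_total at 757 K = 0.7600 + 4.160 = 4.920 atm
Scaling to 582 °C: P = 4.920 × 855.15/757 = 5.558 atm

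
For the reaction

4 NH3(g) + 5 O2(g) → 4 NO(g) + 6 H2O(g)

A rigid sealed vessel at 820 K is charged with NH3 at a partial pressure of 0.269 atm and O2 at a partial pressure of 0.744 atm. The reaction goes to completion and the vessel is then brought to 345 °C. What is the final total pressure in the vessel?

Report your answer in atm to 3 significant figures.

0.814 atm

Because the vessel is rigid and T is held at 820 K, work the stoichiometry in partial pressures (P_i = n_iRT/V).
P(O2) required for 0.269 atm of NH3 = (5/4) × 0.269 = 0.3363 atm; available 0.744 atm, so NH3 is limiting.
P(O2) remaining = 0.744 − (5/4) × 0.269 = 0.4077 atm
P(gaseous products) = (4+6)/4 × 0.269 = 0.6725 atm
P_total at 820 K = 0.4077 + 0.6725 = 1.080 atm
Scaling to 345 °C: P = 1.080 × 618.15/820 = 0.8141 atm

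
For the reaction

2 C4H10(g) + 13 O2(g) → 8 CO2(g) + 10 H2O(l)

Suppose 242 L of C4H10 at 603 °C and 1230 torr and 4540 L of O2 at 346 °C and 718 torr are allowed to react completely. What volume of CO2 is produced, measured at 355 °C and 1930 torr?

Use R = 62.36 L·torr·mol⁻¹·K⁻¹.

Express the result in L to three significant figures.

n(C4H10) = PV/RT = (1230 × 242) / (62.36 × 876.15) = 5.448 mol
n(O2) = PV/RT = (718 × 4540) / (62.36 × 619.15) = 84.43 mol
For 5.448 mol C4H10, stoichiometry requires (13/2) × 5.448 = 35.41 mol O2; 84.43 mol is available, so C4H10 is limiting.
n(CO2) = (8/2) × 5.448 = 21.79 mol
V(CO2) = nRT/P = 21.79 × 62.36 × 628.15 / 1930 = 442.3 L

442 L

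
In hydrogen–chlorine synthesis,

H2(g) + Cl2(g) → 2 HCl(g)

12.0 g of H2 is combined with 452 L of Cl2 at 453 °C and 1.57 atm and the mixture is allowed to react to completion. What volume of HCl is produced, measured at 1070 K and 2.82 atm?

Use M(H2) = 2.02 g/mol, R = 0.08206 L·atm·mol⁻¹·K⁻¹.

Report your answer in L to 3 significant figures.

370 L

n(H2) = 12.0 / 2.02 = 5.941 mol
n(Cl2) = PV/RT = (1.57 × 452) / (0.08206 × 726.15) = 11.91 mol
For 5.941 mol H2, stoichiometry requires (1/1) × 5.941 = 5.941 mol Cl2; 11.91 mol is available, so H2 is limiting.
n(HCl) = (2/1) × 5.941 = 11.88 mol
V(HCl) = nRT/P = 11.88 × 0.08206 × 1070 / 2.82 = 369.9 L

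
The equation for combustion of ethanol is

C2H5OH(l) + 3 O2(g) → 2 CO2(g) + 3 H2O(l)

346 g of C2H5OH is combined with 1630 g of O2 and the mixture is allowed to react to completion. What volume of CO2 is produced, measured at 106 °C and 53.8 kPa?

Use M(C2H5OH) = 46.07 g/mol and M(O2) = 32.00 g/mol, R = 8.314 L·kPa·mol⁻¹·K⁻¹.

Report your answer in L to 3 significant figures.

880 L

n(C2H5OH) = 346 / 46.07 = 7.510 mol
n(O2) = 1630 / 32.00 = 50.94 mol
For 7.510 mol C2H5OH, stoichiometry requires (3/1) × 7.510 = 22.53 mol O2; 50.94 mol is available, so C2H5OH is limiting.
n(CO2) = (2/1) × 7.510 = 15.02 mol
V(CO2) = nRT/P = 15.02 × 8.314 × 379.15 / 53.8 = 880.1 L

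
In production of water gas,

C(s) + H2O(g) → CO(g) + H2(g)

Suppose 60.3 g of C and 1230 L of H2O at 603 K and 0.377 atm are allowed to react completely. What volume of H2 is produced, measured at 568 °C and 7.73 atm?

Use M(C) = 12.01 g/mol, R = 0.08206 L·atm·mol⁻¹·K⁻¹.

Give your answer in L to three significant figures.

44.8 L

n(C) = 60.3 / 12.01 = 5.021 mol
n(H2O) = PV/RT = (0.377 × 1230) / (0.08206 × 603) = 9.371 mol
For 5.021 mol C, stoichiometry requires (1/1) × 5.021 = 5.021 mol H2O; 9.371 mol is available, so C is limiting.
n(H2) = (1/1) × 5.021 = 5.021 mol
V(H2) = nRT/P = 5.021 × 0.08206 × 841.15 / 7.73 = 44.83 L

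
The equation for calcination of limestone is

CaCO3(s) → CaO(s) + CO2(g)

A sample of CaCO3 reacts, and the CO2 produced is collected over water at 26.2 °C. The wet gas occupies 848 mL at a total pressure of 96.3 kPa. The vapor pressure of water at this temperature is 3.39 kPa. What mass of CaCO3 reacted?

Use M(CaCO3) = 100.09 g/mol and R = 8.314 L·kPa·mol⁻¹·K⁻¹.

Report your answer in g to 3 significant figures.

P(CO2) = 96.3 − 3.39 = 92.91 kPa
n(CO2) = PV/RT = (92.91 × 0.8480) / (8.314 × 299.35) = 0.03166 mol
n(CaCO3) = (1/1) × 0.03166 = 0.03166 mol
m(CaCO3) = 0.03166 × 100.09 = 3.169 g

3.17 g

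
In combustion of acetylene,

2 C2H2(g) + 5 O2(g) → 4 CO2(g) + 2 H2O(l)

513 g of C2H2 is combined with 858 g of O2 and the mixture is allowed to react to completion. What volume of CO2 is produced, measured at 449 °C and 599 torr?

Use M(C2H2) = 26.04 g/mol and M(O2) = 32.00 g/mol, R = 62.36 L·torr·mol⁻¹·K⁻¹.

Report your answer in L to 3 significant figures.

n(C2H2) = 513 / 26.04 = 19.70 mol
n(O2) = 858 / 32.00 = 26.81 mol
For 19.70 mol C2H2, stoichiometry requires (5/2) × 19.70 = 49.25 mol O2; 26.81 mol is available, so O2 is limiting.
n(CO2) = (4/5) × 26.81 = 21.45 mol
V(CO2) = nRT/P = 21.45 × 62.36 × 722.15 / 599 = 1613 L

1610 L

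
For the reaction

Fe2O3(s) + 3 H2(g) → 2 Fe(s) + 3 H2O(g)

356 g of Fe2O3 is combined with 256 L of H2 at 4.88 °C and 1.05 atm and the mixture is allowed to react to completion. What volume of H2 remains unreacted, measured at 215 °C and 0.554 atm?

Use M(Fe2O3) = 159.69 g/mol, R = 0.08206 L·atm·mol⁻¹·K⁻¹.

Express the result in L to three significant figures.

n(Fe2O3) = 356 / 159.69 = 2.229 mol
n(H2) = PV/RT = (1.05 × 256) / (0.08206 × 278.03) = 11.78 mol
For 2.229 mol Fe2O3, stoichiometry requires (3/1) × 2.229 = 6.687 mol H2; 11.78 mol is available, so Fe2O3 is limiting.
n(H2) consumed = (3/1) × 2.229 = 6.687 mol; remaining = 11.78 − 6.687 = 5.093 mol
V(H2) = nRT/P = 5.093 × 0.08206 × 488.15 / 0.554 = 368.3 L

368 L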